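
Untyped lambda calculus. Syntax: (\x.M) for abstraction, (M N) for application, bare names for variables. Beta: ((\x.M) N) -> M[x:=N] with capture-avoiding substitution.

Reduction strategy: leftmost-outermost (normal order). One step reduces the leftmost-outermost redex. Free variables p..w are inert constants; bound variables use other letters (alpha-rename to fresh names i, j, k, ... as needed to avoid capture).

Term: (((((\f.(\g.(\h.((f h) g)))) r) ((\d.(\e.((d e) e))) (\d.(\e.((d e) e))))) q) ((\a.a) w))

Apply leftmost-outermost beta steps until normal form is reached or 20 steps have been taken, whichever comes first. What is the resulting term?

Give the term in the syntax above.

Answer: (((r q) (\e.((e e) e))) w)

Derivation:
Step 0: (((((\f.(\g.(\h.((f h) g)))) r) ((\d.(\e.((d e) e))) (\d.(\e.((d e) e))))) q) ((\a.a) w))
Step 1: ((((\g.(\h.((r h) g))) ((\d.(\e.((d e) e))) (\d.(\e.((d e) e))))) q) ((\a.a) w))
Step 2: (((\h.((r h) ((\d.(\e.((d e) e))) (\d.(\e.((d e) e)))))) q) ((\a.a) w))
Step 3: (((r q) ((\d.(\e.((d e) e))) (\d.(\e.((d e) e))))) ((\a.a) w))
Step 4: (((r q) (\e.(((\d.(\e.((d e) e))) e) e))) ((\a.a) w))
Step 5: (((r q) (\e.((\i.((e i) i)) e))) ((\a.a) w))
Step 6: (((r q) (\e.((e e) e))) ((\a.a) w))
Step 7: (((r q) (\e.((e e) e))) w)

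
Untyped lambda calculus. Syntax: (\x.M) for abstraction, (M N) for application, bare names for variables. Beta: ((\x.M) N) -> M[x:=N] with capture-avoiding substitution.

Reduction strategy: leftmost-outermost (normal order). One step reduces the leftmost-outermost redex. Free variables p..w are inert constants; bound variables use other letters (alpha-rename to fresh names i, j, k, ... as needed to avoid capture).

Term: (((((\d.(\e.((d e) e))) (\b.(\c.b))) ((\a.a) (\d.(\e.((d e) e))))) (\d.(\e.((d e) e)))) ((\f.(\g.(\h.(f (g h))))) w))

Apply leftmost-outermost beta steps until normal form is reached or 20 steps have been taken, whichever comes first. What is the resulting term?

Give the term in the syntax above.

Step 0: (((((\d.(\e.((d e) e))) (\b.(\c.b))) ((\a.a) (\d.(\e.((d e) e))))) (\d.(\e.((d e) e)))) ((\f.(\g.(\h.(f (g h))))) w))
Step 1: ((((\e.(((\b.(\c.b)) e) e)) ((\a.a) (\d.(\e.((d e) e))))) (\d.(\e.((d e) e)))) ((\f.(\g.(\h.(f (g h))))) w))
Step 2: (((((\b.(\c.b)) ((\a.a) (\d.(\e.((d e) e))))) ((\a.a) (\d.(\e.((d e) e))))) (\d.(\e.((d e) e)))) ((\f.(\g.(\h.(f (g h))))) w))
Step 3: ((((\c.((\a.a) (\d.(\e.((d e) e))))) ((\a.a) (\d.(\e.((d e) e))))) (\d.(\e.((d e) e)))) ((\f.(\g.(\h.(f (g h))))) w))
Step 4: ((((\a.a) (\d.(\e.((d e) e)))) (\d.(\e.((d e) e)))) ((\f.(\g.(\h.(f (g h))))) w))
Step 5: (((\d.(\e.((d e) e))) (\d.(\e.((d e) e)))) ((\f.(\g.(\h.(f (g h))))) w))
Step 6: ((\e.(((\d.(\e.((d e) e))) e) e)) ((\f.(\g.(\h.(f (g h))))) w))
Step 7: (((\d.(\e.((d e) e))) ((\f.(\g.(\h.(f (g h))))) w)) ((\f.(\g.(\h.(f (g h))))) w))
Step 8: ((\e.((((\f.(\g.(\h.(f (g h))))) w) e) e)) ((\f.(\g.(\h.(f (g h))))) w))
Step 9: ((((\f.(\g.(\h.(f (g h))))) w) ((\f.(\g.(\h.(f (g h))))) w)) ((\f.(\g.(\h.(f (g h))))) w))
Step 10: (((\g.(\h.(w (g h)))) ((\f.(\g.(\h.(f (g h))))) w)) ((\f.(\g.(\h.(f (g h))))) w))
Step 11: ((\h.(w (((\f.(\g.(\h.(f (g h))))) w) h))) ((\f.(\g.(\h.(f (g h))))) w))
Step 12: (w (((\f.(\g.(\h.(f (g h))))) w) ((\f.(\g.(\h.(f (g h))))) w)))
Step 13: (w ((\g.(\h.(w (g h)))) ((\f.(\g.(\h.(f (g h))))) w)))
Step 14: (w (\h.(w (((\f.(\g.(\h.(f (g h))))) w) h))))
Step 15: (w (\h.(w ((\g.(\h.(w (g h)))) h))))
Step 16: (w (\h.(w (\i.(w (h i))))))

Answer: (w (\h.(w (\i.(w (h i))))))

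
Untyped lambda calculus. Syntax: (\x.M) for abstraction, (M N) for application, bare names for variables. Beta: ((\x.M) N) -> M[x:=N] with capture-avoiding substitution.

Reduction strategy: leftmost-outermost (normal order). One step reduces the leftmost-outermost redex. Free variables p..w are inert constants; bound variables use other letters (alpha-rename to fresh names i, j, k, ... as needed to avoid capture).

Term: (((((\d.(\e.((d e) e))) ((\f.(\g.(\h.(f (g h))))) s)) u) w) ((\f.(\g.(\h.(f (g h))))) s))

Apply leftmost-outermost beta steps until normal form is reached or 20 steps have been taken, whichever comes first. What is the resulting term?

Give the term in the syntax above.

Answer: (((s (u u)) w) (\g.(\h.(s (g h)))))

Derivation:
Step 0: (((((\d.(\e.((d e) e))) ((\f.(\g.(\h.(f (g h))))) s)) u) w) ((\f.(\g.(\h.(f (g h))))) s))
Step 1: ((((\e.((((\f.(\g.(\h.(f (g h))))) s) e) e)) u) w) ((\f.(\g.(\h.(f (g h))))) s))
Step 2: ((((((\f.(\g.(\h.(f (g h))))) s) u) u) w) ((\f.(\g.(\h.(f (g h))))) s))
Step 3: (((((\g.(\h.(s (g h)))) u) u) w) ((\f.(\g.(\h.(f (g h))))) s))
Step 4: ((((\h.(s (u h))) u) w) ((\f.(\g.(\h.(f (g h))))) s))
Step 5: (((s (u u)) w) ((\f.(\g.(\h.(f (g h))))) s))
Step 6: (((s (u u)) w) (\g.(\h.(s (g h)))))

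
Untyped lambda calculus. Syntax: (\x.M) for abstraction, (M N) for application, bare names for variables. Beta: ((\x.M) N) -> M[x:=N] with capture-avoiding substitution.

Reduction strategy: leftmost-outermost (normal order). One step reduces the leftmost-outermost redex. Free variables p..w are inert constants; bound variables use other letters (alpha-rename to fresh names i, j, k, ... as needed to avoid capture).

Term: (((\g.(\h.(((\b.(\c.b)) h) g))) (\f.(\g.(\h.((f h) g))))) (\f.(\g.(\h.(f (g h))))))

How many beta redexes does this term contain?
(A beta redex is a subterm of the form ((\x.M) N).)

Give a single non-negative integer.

Term: (((\g.(\h.(((\b.(\c.b)) h) g))) (\f.(\g.(\h.((f h) g))))) (\f.(\g.(\h.(f (g h))))))
  Redex: ((\g.(\h.(((\b.(\c.b)) h) g))) (\f.(\g.(\h.((f h) g)))))
  Redex: ((\b.(\c.b)) h)
Total redexes: 2

Answer: 2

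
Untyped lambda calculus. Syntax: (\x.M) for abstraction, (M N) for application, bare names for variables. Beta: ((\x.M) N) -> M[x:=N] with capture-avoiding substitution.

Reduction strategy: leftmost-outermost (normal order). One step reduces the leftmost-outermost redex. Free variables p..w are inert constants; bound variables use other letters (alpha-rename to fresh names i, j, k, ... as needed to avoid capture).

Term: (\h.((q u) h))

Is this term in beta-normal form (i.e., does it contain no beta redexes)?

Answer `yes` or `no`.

Term: (\h.((q u) h))
No beta redexes found.

Answer: yes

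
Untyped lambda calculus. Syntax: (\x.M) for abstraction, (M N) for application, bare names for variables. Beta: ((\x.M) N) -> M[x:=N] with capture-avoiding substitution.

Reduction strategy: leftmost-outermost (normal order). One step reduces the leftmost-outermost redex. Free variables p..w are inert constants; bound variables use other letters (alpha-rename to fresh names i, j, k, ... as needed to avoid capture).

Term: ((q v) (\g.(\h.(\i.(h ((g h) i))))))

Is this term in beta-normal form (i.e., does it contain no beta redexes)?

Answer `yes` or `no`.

Answer: yes

Derivation:
Term: ((q v) (\g.(\h.(\i.(h ((g h) i))))))
No beta redexes found.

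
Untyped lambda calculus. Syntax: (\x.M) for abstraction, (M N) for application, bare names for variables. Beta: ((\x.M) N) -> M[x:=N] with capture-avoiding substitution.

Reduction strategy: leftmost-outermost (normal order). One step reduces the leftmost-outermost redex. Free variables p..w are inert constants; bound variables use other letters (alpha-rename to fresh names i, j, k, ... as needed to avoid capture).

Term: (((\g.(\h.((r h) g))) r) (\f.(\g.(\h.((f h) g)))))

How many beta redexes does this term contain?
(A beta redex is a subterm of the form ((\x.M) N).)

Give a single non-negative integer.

Term: (((\g.(\h.((r h) g))) r) (\f.(\g.(\h.((f h) g)))))
  Redex: ((\g.(\h.((r h) g))) r)
Total redexes: 1

Answer: 1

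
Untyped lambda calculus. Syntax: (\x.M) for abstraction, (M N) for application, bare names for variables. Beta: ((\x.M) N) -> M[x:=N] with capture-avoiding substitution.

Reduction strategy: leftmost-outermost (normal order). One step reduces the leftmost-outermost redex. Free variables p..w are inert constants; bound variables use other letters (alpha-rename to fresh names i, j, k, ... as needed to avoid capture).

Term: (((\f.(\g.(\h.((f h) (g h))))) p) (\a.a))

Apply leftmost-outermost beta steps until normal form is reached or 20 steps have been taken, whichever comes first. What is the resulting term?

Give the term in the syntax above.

Step 0: (((\f.(\g.(\h.((f h) (g h))))) p) (\a.a))
Step 1: ((\g.(\h.((p h) (g h)))) (\a.a))
Step 2: (\h.((p h) ((\a.a) h)))
Step 3: (\h.((p h) h))

Answer: (\h.((p h) h))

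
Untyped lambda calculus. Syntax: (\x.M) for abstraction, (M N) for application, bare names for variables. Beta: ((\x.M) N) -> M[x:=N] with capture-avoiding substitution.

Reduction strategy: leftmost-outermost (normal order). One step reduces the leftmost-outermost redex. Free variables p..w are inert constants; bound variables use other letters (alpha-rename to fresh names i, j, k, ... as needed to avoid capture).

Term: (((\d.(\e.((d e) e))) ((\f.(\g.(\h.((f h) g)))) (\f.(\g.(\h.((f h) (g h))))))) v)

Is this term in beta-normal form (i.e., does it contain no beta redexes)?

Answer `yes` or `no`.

Answer: no

Derivation:
Term: (((\d.(\e.((d e) e))) ((\f.(\g.(\h.((f h) g)))) (\f.(\g.(\h.((f h) (g h))))))) v)
Found 2 beta redex(es).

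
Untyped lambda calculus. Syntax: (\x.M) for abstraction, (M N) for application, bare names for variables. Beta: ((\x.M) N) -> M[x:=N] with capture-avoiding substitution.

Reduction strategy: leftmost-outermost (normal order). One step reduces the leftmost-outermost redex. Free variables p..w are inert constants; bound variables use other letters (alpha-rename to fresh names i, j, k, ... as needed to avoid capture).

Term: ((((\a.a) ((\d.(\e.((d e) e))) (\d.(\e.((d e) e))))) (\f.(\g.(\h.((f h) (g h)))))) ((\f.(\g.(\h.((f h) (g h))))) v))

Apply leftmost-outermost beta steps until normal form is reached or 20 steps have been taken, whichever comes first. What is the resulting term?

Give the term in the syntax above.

Answer: (\h.((v (\i.((v (h i)) (i (h i))))) (h (\i.((((\f.(\g.(\h.((f h) (g h))))) v) i) (h i))))))

Derivation:
Step 0: ((((\a.a) ((\d.(\e.((d e) e))) (\d.(\e.((d e) e))))) (\f.(\g.(\h.((f h) (g h)))))) ((\f.(\g.(\h.((f h) (g h))))) v))
Step 1: ((((\d.(\e.((d e) e))) (\d.(\e.((d e) e)))) (\f.(\g.(\h.((f h) (g h)))))) ((\f.(\g.(\h.((f h) (g h))))) v))
Step 2: (((\e.(((\d.(\e.((d e) e))) e) e)) (\f.(\g.(\h.((f h) (g h)))))) ((\f.(\g.(\h.((f h) (g h))))) v))
Step 3: ((((\d.(\e.((d e) e))) (\f.(\g.(\h.((f h) (g h)))))) (\f.(\g.(\h.((f h) (g h)))))) ((\f.(\g.(\h.((f h) (g h))))) v))
Step 4: (((\e.(((\f.(\g.(\h.((f h) (g h))))) e) e)) (\f.(\g.(\h.((f h) (g h)))))) ((\f.(\g.(\h.((f h) (g h))))) v))
Step 5: ((((\f.(\g.(\h.((f h) (g h))))) (\f.(\g.(\h.((f h) (g h)))))) (\f.(\g.(\h.((f h) (g h)))))) ((\f.(\g.(\h.((f h) (g h))))) v))
Step 6: (((\g.(\h.(((\f.(\g.(\h.((f h) (g h))))) h) (g h)))) (\f.(\g.(\h.((f h) (g h)))))) ((\f.(\g.(\h.((f h) (g h))))) v))
Step 7: ((\h.(((\f.(\g.(\h.((f h) (g h))))) h) ((\f.(\g.(\h.((f h) (g h))))) h))) ((\f.(\g.(\h.((f h) (g h))))) v))
Step 8: (((\f.(\g.(\h.((f h) (g h))))) ((\f.(\g.(\h.((f h) (g h))))) v)) ((\f.(\g.(\h.((f h) (g h))))) ((\f.(\g.(\h.((f h) (g h))))) v)))
Step 9: ((\g.(\h.((((\f.(\g.(\h.((f h) (g h))))) v) h) (g h)))) ((\f.(\g.(\h.((f h) (g h))))) ((\f.(\g.(\h.((f h) (g h))))) v)))
Step 10: (\h.((((\f.(\g.(\h.((f h) (g h))))) v) h) (((\f.(\g.(\h.((f h) (g h))))) ((\f.(\g.(\h.((f h) (g h))))) v)) h)))
Step 11: (\h.(((\g.(\h.((v h) (g h)))) h) (((\f.(\g.(\h.((f h) (g h))))) ((\f.(\g.(\h.((f h) (g h))))) v)) h)))
Step 12: (\h.((\i.((v i) (h i))) (((\f.(\g.(\h.((f h) (g h))))) ((\f.(\g.(\h.((f h) (g h))))) v)) h)))
Step 13: (\h.((v (((\f.(\g.(\h.((f h) (g h))))) ((\f.(\g.(\h.((f h) (g h))))) v)) h)) (h (((\f.(\g.(\h.((f h) (g h))))) ((\f.(\g.(\h.((f h) (g h))))) v)) h))))
Step 14: (\h.((v ((\g.(\h.((((\f.(\g.(\h.((f h) (g h))))) v) h) (g h)))) h)) (h (((\f.(\g.(\h.((f h) (g h))))) ((\f.(\g.(\h.((f h) (g h))))) v)) h))))
Step 15: (\h.((v (\i.((((\f.(\g.(\h.((f h) (g h))))) v) i) (h i)))) (h (((\f.(\g.(\h.((f h) (g h))))) ((\f.(\g.(\h.((f h) (g h))))) v)) h))))
Step 16: (\h.((v (\i.(((\g.(\h.((v h) (g h)))) i) (h i)))) (h (((\f.(\g.(\h.((f h) (g h))))) ((\f.(\g.(\h.((f h) (g h))))) v)) h))))
Step 17: (\h.((v (\i.((\h.((v h) (i h))) (h i)))) (h (((\f.(\g.(\h.((f h) (g h))))) ((\f.(\g.(\h.((f h) (g h))))) v)) h))))
Step 18: (\h.((v (\i.((v (h i)) (i (h i))))) (h (((\f.(\g.(\h.((f h) (g h))))) ((\f.(\g.(\h.((f h) (g h))))) v)) h))))
Step 19: (\h.((v (\i.((v (h i)) (i (h i))))) (h ((\g.(\h.((((\f.(\g.(\h.((f h) (g h))))) v) h) (g h)))) h))))
Step 20: (\h.((v (\i.((v (h i)) (i (h i))))) (h (\i.((((\f.(\g.(\h.((f h) (g h))))) v) i) (h i))))))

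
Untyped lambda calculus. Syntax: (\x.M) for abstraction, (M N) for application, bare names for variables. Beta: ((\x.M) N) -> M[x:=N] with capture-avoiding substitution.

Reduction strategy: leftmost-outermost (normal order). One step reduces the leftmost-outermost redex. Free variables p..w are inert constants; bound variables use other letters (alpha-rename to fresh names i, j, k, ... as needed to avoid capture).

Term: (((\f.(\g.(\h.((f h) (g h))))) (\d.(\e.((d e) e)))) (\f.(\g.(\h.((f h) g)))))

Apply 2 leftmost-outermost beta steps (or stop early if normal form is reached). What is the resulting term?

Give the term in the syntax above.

Step 0: (((\f.(\g.(\h.((f h) (g h))))) (\d.(\e.((d e) e)))) (\f.(\g.(\h.((f h) g)))))
Step 1: ((\g.(\h.(((\d.(\e.((d e) e))) h) (g h)))) (\f.(\g.(\h.((f h) g)))))
Step 2: (\h.(((\d.(\e.((d e) e))) h) ((\f.(\g.(\h.((f h) g)))) h)))

Answer: (\h.(((\d.(\e.((d e) e))) h) ((\f.(\g.(\h.((f h) g)))) h)))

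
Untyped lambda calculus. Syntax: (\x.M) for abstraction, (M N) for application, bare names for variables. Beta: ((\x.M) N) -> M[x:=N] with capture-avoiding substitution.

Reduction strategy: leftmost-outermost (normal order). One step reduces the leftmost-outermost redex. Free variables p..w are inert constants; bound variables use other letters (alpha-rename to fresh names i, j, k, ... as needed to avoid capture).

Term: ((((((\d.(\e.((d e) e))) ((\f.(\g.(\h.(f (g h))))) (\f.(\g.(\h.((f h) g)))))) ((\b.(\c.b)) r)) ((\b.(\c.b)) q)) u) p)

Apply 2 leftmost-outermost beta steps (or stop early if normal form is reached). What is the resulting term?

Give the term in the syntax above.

Step 0: ((((((\d.(\e.((d e) e))) ((\f.(\g.(\h.(f (g h))))) (\f.(\g.(\h.((f h) g)))))) ((\b.(\c.b)) r)) ((\b.(\c.b)) q)) u) p)
Step 1: (((((\e.((((\f.(\g.(\h.(f (g h))))) (\f.(\g.(\h.((f h) g))))) e) e)) ((\b.(\c.b)) r)) ((\b.(\c.b)) q)) u) p)
Step 2: (((((((\f.(\g.(\h.(f (g h))))) (\f.(\g.(\h.((f h) g))))) ((\b.(\c.b)) r)) ((\b.(\c.b)) r)) ((\b.(\c.b)) q)) u) p)

Answer: (((((((\f.(\g.(\h.(f (g h))))) (\f.(\g.(\h.((f h) g))))) ((\b.(\c.b)) r)) ((\b.(\c.b)) r)) ((\b.(\c.b)) q)) u) p)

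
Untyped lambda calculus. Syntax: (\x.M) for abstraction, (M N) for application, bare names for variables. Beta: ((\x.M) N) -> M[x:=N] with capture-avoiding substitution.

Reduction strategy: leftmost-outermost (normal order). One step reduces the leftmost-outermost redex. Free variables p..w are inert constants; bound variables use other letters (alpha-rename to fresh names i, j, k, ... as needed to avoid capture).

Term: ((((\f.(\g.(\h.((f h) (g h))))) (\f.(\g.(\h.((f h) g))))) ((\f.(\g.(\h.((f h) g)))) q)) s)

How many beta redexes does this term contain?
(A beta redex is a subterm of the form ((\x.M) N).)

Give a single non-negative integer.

Answer: 2

Derivation:
Term: ((((\f.(\g.(\h.((f h) (g h))))) (\f.(\g.(\h.((f h) g))))) ((\f.(\g.(\h.((f h) g)))) q)) s)
  Redex: ((\f.(\g.(\h.((f h) (g h))))) (\f.(\g.(\h.((f h) g)))))
  Redex: ((\f.(\g.(\h.((f h) g)))) q)
Total redexes: 2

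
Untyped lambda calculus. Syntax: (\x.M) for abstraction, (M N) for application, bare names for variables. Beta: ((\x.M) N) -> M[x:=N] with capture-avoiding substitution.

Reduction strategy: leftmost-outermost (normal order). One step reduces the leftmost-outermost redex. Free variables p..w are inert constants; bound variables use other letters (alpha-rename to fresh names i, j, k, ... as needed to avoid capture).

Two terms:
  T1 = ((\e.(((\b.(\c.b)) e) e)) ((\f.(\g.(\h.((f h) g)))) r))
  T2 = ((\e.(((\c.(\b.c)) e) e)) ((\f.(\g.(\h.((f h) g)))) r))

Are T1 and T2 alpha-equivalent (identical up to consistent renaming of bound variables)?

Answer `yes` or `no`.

Answer: yes

Derivation:
Term 1: ((\e.(((\b.(\c.b)) e) e)) ((\f.(\g.(\h.((f h) g)))) r))
Term 2: ((\e.(((\c.(\b.c)) e) e)) ((\f.(\g.(\h.((f h) g)))) r))
Alpha-equivalence: compare structure up to binder renaming.
Result: True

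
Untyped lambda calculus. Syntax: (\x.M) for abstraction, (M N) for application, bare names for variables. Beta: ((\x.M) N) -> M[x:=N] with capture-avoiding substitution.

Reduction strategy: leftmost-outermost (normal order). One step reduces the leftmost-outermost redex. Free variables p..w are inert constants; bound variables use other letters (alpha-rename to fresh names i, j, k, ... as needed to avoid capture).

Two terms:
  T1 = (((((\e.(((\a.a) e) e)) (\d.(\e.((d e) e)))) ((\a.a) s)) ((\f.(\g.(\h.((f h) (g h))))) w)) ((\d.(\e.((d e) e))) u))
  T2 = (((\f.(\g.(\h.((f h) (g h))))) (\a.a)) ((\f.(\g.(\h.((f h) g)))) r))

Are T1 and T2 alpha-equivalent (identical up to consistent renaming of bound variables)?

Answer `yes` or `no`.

Term 1: (((((\e.(((\a.a) e) e)) (\d.(\e.((d e) e)))) ((\a.a) s)) ((\f.(\g.(\h.((f h) (g h))))) w)) ((\d.(\e.((d e) e))) u))
Term 2: (((\f.(\g.(\h.((f h) (g h))))) (\a.a)) ((\f.(\g.(\h.((f h) g)))) r))
Alpha-equivalence: compare structure up to binder renaming.
Result: False

Answer: no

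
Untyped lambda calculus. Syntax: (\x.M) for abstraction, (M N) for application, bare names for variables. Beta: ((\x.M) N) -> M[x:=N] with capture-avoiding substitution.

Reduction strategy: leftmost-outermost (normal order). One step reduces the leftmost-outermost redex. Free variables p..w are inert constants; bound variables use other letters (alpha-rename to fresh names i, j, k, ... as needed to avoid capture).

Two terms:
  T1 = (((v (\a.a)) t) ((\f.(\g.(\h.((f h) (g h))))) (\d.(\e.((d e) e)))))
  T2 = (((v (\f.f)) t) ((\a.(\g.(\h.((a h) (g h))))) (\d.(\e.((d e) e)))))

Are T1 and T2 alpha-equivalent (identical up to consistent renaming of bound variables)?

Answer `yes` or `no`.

Term 1: (((v (\a.a)) t) ((\f.(\g.(\h.((f h) (g h))))) (\d.(\e.((d e) e)))))
Term 2: (((v (\f.f)) t) ((\a.(\g.(\h.((a h) (g h))))) (\d.(\e.((d e) e)))))
Alpha-equivalence: compare structure up to binder renaming.
Result: True

Answer: yes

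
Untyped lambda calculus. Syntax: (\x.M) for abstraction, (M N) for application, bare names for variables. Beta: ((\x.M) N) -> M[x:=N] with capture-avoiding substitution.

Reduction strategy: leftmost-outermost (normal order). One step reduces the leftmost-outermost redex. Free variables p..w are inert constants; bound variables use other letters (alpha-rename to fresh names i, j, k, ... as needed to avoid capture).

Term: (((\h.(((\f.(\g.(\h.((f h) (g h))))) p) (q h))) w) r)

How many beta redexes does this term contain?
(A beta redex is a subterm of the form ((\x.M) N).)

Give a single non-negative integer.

Term: (((\h.(((\f.(\g.(\h.((f h) (g h))))) p) (q h))) w) r)
  Redex: ((\h.(((\f.(\g.(\h.((f h) (g h))))) p) (q h))) w)
  Redex: ((\f.(\g.(\h.((f h) (g h))))) p)
Total redexes: 2

Answer: 2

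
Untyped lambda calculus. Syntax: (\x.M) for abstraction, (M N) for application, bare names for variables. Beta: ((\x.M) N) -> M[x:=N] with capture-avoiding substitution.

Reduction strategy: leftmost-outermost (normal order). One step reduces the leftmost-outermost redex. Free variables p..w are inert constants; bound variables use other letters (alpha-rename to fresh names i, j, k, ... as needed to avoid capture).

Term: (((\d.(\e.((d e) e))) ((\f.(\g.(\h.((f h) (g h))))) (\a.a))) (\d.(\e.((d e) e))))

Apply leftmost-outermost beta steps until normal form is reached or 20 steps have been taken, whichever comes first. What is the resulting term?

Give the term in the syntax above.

Answer: (\e.(((e e) e) e))

Derivation:
Step 0: (((\d.(\e.((d e) e))) ((\f.(\g.(\h.((f h) (g h))))) (\a.a))) (\d.(\e.((d e) e))))
Step 1: ((\e.((((\f.(\g.(\h.((f h) (g h))))) (\a.a)) e) e)) (\d.(\e.((d e) e))))
Step 2: ((((\f.(\g.(\h.((f h) (g h))))) (\a.a)) (\d.(\e.((d e) e)))) (\d.(\e.((d e) e))))
Step 3: (((\g.(\h.(((\a.a) h) (g h)))) (\d.(\e.((d e) e)))) (\d.(\e.((d e) e))))
Step 4: ((\h.(((\a.a) h) ((\d.(\e.((d e) e))) h))) (\d.(\e.((d e) e))))
Step 5: (((\a.a) (\d.(\e.((d e) e)))) ((\d.(\e.((d e) e))) (\d.(\e.((d e) e)))))
Step 6: ((\d.(\e.((d e) e))) ((\d.(\e.((d e) e))) (\d.(\e.((d e) e)))))
Step 7: (\e.((((\d.(\e.((d e) e))) (\d.(\e.((d e) e)))) e) e))
Step 8: (\e.(((\e.(((\d.(\e.((d e) e))) e) e)) e) e))
Step 9: (\e.((((\d.(\e.((d e) e))) e) e) e))
Step 10: (\e.(((\i.((e i) i)) e) e))
Step 11: (\e.(((e e) e) e))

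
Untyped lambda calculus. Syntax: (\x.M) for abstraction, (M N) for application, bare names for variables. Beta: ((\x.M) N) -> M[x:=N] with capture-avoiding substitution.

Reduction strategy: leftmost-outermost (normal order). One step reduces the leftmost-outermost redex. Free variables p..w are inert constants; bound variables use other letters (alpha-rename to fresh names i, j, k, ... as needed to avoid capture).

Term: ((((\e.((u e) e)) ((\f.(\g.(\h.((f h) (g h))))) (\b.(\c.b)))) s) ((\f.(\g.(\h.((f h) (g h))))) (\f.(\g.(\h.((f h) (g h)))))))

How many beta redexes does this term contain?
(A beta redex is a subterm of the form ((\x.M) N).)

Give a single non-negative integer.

Answer: 3

Derivation:
Term: ((((\e.((u e) e)) ((\f.(\g.(\h.((f h) (g h))))) (\b.(\c.b)))) s) ((\f.(\g.(\h.((f h) (g h))))) (\f.(\g.(\h.((f h) (g h)))))))
  Redex: ((\e.((u e) e)) ((\f.(\g.(\h.((f h) (g h))))) (\b.(\c.b))))
  Redex: ((\f.(\g.(\h.((f h) (g h))))) (\b.(\c.b)))
  Redex: ((\f.(\g.(\h.((f h) (g h))))) (\f.(\g.(\h.((f h) (g h))))))
Total redexes: 3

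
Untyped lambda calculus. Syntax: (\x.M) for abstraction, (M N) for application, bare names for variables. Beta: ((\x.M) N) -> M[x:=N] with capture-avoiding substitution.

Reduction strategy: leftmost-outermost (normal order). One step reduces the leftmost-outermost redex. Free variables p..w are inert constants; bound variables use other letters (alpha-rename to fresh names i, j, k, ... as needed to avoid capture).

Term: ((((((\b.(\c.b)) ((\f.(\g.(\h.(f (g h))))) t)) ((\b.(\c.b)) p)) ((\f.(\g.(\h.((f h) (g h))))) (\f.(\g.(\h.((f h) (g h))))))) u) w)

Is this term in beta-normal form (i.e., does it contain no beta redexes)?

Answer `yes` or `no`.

Term: ((((((\b.(\c.b)) ((\f.(\g.(\h.(f (g h))))) t)) ((\b.(\c.b)) p)) ((\f.(\g.(\h.((f h) (g h))))) (\f.(\g.(\h.((f h) (g h))))))) u) w)
Found 4 beta redex(es).

Answer: no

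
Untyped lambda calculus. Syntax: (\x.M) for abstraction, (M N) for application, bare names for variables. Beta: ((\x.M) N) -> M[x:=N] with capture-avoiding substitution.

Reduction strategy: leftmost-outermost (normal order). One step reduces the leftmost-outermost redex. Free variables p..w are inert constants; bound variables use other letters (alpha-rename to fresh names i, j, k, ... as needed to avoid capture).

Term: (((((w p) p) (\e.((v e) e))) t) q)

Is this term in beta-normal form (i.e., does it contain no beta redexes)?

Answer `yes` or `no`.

Term: (((((w p) p) (\e.((v e) e))) t) q)
No beta redexes found.

Answer: yes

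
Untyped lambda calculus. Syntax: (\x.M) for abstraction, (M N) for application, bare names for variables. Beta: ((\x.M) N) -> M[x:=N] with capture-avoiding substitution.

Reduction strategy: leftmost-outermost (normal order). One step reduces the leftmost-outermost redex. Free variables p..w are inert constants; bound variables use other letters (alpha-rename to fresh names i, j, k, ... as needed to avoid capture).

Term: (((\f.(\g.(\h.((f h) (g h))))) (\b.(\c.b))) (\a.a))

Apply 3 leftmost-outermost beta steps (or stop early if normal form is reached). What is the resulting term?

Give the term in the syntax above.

Answer: (\h.((\c.h) ((\a.a) h)))

Derivation:
Step 0: (((\f.(\g.(\h.((f h) (g h))))) (\b.(\c.b))) (\a.a))
Step 1: ((\g.(\h.(((\b.(\c.b)) h) (g h)))) (\a.a))
Step 2: (\h.(((\b.(\c.b)) h) ((\a.a) h)))
Step 3: (\h.((\c.h) ((\a.a) h)))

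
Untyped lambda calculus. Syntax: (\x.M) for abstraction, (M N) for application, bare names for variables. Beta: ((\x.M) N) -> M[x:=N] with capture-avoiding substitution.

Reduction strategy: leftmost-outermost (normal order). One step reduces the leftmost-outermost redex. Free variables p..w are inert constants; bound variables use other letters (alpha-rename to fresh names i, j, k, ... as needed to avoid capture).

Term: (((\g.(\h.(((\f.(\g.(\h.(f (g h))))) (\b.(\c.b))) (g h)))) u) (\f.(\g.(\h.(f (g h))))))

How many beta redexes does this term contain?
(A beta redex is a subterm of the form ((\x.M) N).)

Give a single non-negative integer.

Term: (((\g.(\h.(((\f.(\g.(\h.(f (g h))))) (\b.(\c.b))) (g h)))) u) (\f.(\g.(\h.(f (g h))))))
  Redex: ((\g.(\h.(((\f.(\g.(\h.(f (g h))))) (\b.(\c.b))) (g h)))) u)
  Redex: ((\f.(\g.(\h.(f (g h))))) (\b.(\c.b)))
Total redexes: 2

Answer: 2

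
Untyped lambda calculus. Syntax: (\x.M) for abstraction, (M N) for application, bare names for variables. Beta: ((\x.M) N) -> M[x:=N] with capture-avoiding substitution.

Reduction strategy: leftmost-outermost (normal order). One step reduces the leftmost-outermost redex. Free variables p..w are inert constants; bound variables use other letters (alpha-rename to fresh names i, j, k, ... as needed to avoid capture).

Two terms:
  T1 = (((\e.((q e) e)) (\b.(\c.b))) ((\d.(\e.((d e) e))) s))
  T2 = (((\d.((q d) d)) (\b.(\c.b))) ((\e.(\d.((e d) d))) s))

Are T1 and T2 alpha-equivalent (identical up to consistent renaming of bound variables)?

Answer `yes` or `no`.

Term 1: (((\e.((q e) e)) (\b.(\c.b))) ((\d.(\e.((d e) e))) s))
Term 2: (((\d.((q d) d)) (\b.(\c.b))) ((\e.(\d.((e d) d))) s))
Alpha-equivalence: compare structure up to binder renaming.
Result: True

Answer: yes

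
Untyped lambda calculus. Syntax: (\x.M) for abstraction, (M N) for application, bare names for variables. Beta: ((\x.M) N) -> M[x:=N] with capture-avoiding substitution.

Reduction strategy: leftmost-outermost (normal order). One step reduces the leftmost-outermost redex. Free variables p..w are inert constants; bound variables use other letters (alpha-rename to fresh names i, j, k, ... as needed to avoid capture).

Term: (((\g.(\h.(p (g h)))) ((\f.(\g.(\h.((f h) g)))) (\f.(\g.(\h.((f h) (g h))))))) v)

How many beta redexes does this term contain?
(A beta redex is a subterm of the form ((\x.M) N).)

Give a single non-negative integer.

Term: (((\g.(\h.(p (g h)))) ((\f.(\g.(\h.((f h) g)))) (\f.(\g.(\h.((f h) (g h))))))) v)
  Redex: ((\g.(\h.(p (g h)))) ((\f.(\g.(\h.((f h) g)))) (\f.(\g.(\h.((f h) (g h)))))))
  Redex: ((\f.(\g.(\h.((f h) g)))) (\f.(\g.(\h.((f h) (g h))))))
Total redexes: 2

Answer: 2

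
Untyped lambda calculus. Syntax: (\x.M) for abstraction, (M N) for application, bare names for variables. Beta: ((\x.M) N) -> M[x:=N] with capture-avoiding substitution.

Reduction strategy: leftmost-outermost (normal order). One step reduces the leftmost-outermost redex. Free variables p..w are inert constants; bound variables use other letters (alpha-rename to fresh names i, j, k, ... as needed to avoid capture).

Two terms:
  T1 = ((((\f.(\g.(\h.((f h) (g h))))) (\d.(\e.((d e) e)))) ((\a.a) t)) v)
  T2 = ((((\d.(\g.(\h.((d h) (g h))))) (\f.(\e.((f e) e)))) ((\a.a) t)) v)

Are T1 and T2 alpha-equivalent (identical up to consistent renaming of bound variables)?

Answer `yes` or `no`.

Answer: yes

Derivation:
Term 1: ((((\f.(\g.(\h.((f h) (g h))))) (\d.(\e.((d e) e)))) ((\a.a) t)) v)
Term 2: ((((\d.(\g.(\h.((d h) (g h))))) (\f.(\e.((f e) e)))) ((\a.a) t)) v)
Alpha-equivalence: compare structure up to binder renaming.
Result: True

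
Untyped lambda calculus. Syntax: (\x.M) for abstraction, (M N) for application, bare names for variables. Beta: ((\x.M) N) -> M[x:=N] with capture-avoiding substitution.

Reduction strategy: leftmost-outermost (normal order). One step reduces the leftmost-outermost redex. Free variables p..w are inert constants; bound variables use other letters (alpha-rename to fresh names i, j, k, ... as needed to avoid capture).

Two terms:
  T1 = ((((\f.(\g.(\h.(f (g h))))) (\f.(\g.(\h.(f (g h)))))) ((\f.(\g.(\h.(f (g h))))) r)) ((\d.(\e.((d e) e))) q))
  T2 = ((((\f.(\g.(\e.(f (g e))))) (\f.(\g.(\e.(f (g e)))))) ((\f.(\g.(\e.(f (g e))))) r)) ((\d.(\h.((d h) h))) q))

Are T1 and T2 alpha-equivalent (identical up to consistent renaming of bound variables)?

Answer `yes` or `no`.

Answer: yes

Derivation:
Term 1: ((((\f.(\g.(\h.(f (g h))))) (\f.(\g.(\h.(f (g h)))))) ((\f.(\g.(\h.(f (g h))))) r)) ((\d.(\e.((d e) e))) q))
Term 2: ((((\f.(\g.(\e.(f (g e))))) (\f.(\g.(\e.(f (g e)))))) ((\f.(\g.(\e.(f (g e))))) r)) ((\d.(\h.((d h) h))) q))
Alpha-equivalence: compare structure up to binder renaming.
Result: True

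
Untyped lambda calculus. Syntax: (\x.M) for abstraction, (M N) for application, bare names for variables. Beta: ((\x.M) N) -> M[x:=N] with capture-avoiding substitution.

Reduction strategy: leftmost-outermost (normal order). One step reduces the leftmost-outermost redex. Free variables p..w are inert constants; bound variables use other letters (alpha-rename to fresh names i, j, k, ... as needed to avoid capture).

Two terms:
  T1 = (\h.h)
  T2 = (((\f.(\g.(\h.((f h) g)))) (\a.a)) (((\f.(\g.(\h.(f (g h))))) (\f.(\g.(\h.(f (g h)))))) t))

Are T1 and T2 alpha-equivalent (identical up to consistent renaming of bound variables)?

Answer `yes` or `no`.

Answer: no

Derivation:
Term 1: (\h.h)
Term 2: (((\f.(\g.(\h.((f h) g)))) (\a.a)) (((\f.(\g.(\h.(f (g h))))) (\f.(\g.(\h.(f (g h)))))) t))
Alpha-equivalence: compare structure up to binder renaming.
Result: False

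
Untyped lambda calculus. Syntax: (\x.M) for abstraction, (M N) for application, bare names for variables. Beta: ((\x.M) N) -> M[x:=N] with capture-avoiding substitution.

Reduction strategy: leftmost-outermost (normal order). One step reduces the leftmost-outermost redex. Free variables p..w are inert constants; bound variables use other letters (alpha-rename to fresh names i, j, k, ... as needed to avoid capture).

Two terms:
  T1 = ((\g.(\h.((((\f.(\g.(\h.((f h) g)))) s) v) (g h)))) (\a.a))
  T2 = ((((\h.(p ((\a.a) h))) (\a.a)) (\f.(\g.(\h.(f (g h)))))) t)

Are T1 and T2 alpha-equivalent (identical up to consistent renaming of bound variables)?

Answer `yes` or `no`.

Answer: no

Derivation:
Term 1: ((\g.(\h.((((\f.(\g.(\h.((f h) g)))) s) v) (g h)))) (\a.a))
Term 2: ((((\h.(p ((\a.a) h))) (\a.a)) (\f.(\g.(\h.(f (g h)))))) t)
Alpha-equivalence: compare structure up to binder renaming.
Result: False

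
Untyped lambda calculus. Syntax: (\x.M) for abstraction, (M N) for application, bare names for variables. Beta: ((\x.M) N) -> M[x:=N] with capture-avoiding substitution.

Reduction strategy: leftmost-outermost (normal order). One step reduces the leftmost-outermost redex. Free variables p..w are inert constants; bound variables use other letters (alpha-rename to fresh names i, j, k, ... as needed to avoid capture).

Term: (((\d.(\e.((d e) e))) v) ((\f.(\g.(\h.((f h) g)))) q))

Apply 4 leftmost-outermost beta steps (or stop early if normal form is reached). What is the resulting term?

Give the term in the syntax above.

Step 0: (((\d.(\e.((d e) e))) v) ((\f.(\g.(\h.((f h) g)))) q))
Step 1: ((\e.((v e) e)) ((\f.(\g.(\h.((f h) g)))) q))
Step 2: ((v ((\f.(\g.(\h.((f h) g)))) q)) ((\f.(\g.(\h.((f h) g)))) q))
Step 3: ((v (\g.(\h.((q h) g)))) ((\f.(\g.(\h.((f h) g)))) q))
Step 4: ((v (\g.(\h.((q h) g)))) (\g.(\h.((q h) g))))

Answer: ((v (\g.(\h.((q h) g)))) (\g.(\h.((q h) g))))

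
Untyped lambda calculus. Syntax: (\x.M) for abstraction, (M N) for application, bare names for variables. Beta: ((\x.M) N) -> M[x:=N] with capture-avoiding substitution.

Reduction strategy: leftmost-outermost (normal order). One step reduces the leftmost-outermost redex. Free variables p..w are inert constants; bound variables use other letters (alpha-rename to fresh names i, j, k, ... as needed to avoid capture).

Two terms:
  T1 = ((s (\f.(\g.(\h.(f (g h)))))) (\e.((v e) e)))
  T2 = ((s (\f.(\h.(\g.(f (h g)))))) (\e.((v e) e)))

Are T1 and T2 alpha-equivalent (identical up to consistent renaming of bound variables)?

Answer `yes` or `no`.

Answer: yes

Derivation:
Term 1: ((s (\f.(\g.(\h.(f (g h)))))) (\e.((v e) e)))
Term 2: ((s (\f.(\h.(\g.(f (h g)))))) (\e.((v e) e)))
Alpha-equivalence: compare structure up to binder renaming.
Result: True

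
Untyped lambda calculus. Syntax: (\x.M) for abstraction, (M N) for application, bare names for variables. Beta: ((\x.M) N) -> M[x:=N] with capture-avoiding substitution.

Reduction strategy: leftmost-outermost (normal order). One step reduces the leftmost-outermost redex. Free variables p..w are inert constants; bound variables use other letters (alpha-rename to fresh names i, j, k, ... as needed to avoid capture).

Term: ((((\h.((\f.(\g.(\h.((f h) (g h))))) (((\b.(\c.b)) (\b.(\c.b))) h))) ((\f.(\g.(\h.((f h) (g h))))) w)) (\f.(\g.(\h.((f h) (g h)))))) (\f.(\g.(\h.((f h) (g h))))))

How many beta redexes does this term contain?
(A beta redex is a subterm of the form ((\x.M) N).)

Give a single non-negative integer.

Term: ((((\h.((\f.(\g.(\h.((f h) (g h))))) (((\b.(\c.b)) (\b.(\c.b))) h))) ((\f.(\g.(\h.((f h) (g h))))) w)) (\f.(\g.(\h.((f h) (g h)))))) (\f.(\g.(\h.((f h) (g h))))))
  Redex: ((\h.((\f.(\g.(\h.((f h) (g h))))) (((\b.(\c.b)) (\b.(\c.b))) h))) ((\f.(\g.(\h.((f h) (g h))))) w))
  Redex: ((\f.(\g.(\h.((f h) (g h))))) (((\b.(\c.b)) (\b.(\c.b))) h))
  Redex: ((\b.(\c.b)) (\b.(\c.b)))
  Redex: ((\f.(\g.(\h.((f h) (g h))))) w)
Total redexes: 4

Answer: 4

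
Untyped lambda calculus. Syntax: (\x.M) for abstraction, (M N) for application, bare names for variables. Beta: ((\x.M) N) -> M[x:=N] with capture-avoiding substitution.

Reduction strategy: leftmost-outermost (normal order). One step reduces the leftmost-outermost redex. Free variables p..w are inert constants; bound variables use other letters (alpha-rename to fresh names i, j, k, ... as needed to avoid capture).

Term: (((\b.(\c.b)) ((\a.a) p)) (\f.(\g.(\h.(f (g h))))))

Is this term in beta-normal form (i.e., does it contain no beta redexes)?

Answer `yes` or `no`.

Term: (((\b.(\c.b)) ((\a.a) p)) (\f.(\g.(\h.(f (g h))))))
Found 2 beta redex(es).

Answer: no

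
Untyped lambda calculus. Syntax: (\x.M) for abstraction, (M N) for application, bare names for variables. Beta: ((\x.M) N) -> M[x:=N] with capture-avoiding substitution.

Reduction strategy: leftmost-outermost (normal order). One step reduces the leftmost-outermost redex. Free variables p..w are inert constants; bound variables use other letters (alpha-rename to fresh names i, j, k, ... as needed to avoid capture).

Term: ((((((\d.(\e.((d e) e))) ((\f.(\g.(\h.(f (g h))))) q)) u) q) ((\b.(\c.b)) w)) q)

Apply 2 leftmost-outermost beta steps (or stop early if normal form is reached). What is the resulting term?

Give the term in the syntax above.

Answer: (((((((\f.(\g.(\h.(f (g h))))) q) u) u) q) ((\b.(\c.b)) w)) q)

Derivation:
Step 0: ((((((\d.(\e.((d e) e))) ((\f.(\g.(\h.(f (g h))))) q)) u) q) ((\b.(\c.b)) w)) q)
Step 1: (((((\e.((((\f.(\g.(\h.(f (g h))))) q) e) e)) u) q) ((\b.(\c.b)) w)) q)
Step 2: (((((((\f.(\g.(\h.(f (g h))))) q) u) u) q) ((\b.(\c.b)) w)) q)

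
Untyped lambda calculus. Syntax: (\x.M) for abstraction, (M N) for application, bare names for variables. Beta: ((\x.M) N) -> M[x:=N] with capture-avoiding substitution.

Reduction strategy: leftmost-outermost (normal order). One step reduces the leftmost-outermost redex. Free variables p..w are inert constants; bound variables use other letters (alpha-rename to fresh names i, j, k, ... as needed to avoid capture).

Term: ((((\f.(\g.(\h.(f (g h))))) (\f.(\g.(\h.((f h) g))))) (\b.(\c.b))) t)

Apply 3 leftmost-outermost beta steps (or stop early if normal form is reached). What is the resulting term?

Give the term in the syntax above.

Step 0: ((((\f.(\g.(\h.(f (g h))))) (\f.(\g.(\h.((f h) g))))) (\b.(\c.b))) t)
Step 1: (((\g.(\h.((\f.(\g.(\h.((f h) g)))) (g h)))) (\b.(\c.b))) t)
Step 2: ((\h.((\f.(\g.(\h.((f h) g)))) ((\b.(\c.b)) h))) t)
Step 3: ((\f.(\g.(\h.((f h) g)))) ((\b.(\c.b)) t))

Answer: ((\f.(\g.(\h.((f h) g)))) ((\b.(\c.b)) t))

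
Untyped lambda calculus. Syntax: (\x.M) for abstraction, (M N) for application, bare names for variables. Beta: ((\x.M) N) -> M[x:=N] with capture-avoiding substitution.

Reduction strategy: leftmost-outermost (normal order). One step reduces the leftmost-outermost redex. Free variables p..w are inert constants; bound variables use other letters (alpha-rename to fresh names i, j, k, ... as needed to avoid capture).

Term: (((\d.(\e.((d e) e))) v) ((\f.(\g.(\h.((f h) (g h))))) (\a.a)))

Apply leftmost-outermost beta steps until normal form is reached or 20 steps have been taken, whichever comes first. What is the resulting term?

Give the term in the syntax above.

Answer: ((v (\g.(\h.(h (g h))))) (\g.(\h.(h (g h)))))

Derivation:
Step 0: (((\d.(\e.((d e) e))) v) ((\f.(\g.(\h.((f h) (g h))))) (\a.a)))
Step 1: ((\e.((v e) e)) ((\f.(\g.(\h.((f h) (g h))))) (\a.a)))
Step 2: ((v ((\f.(\g.(\h.((f h) (g h))))) (\a.a))) ((\f.(\g.(\h.((f h) (g h))))) (\a.a)))
Step 3: ((v (\g.(\h.(((\a.a) h) (g h))))) ((\f.(\g.(\h.((f h) (g h))))) (\a.a)))
Step 4: ((v (\g.(\h.(h (g h))))) ((\f.(\g.(\h.((f h) (g h))))) (\a.a)))
Step 5: ((v (\g.(\h.(h (g h))))) (\g.(\h.(((\a.a) h) (g h)))))
Step 6: ((v (\g.(\h.(h (g h))))) (\g.(\h.(h (g h)))))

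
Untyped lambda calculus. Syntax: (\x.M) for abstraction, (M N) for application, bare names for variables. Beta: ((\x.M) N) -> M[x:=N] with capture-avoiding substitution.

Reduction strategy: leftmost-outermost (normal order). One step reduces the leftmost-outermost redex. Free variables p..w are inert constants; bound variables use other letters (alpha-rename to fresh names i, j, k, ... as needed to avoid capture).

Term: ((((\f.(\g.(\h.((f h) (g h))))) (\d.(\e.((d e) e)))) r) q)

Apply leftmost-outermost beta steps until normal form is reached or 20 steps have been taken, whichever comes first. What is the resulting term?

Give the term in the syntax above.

Step 0: ((((\f.(\g.(\h.((f h) (g h))))) (\d.(\e.((d e) e)))) r) q)
Step 1: (((\g.(\h.(((\d.(\e.((d e) e))) h) (g h)))) r) q)
Step 2: ((\h.(((\d.(\e.((d e) e))) h) (r h))) q)
Step 3: (((\d.(\e.((d e) e))) q) (r q))
Step 4: ((\e.((q e) e)) (r q))
Step 5: ((q (r q)) (r q))

Answer: ((q (r q)) (r q))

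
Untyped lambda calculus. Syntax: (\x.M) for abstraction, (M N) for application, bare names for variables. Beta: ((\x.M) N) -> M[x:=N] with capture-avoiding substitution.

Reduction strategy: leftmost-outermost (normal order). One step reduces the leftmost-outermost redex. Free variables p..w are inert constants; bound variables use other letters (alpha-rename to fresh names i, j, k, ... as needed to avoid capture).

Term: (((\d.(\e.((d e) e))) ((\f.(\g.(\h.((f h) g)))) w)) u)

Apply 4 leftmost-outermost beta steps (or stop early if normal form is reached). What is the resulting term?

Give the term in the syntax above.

Step 0: (((\d.(\e.((d e) e))) ((\f.(\g.(\h.((f h) g)))) w)) u)
Step 1: ((\e.((((\f.(\g.(\h.((f h) g)))) w) e) e)) u)
Step 2: ((((\f.(\g.(\h.((f h) g)))) w) u) u)
Step 3: (((\g.(\h.((w h) g))) u) u)
Step 4: ((\h.((w h) u)) u)

Answer: ((\h.((w h) u)) u)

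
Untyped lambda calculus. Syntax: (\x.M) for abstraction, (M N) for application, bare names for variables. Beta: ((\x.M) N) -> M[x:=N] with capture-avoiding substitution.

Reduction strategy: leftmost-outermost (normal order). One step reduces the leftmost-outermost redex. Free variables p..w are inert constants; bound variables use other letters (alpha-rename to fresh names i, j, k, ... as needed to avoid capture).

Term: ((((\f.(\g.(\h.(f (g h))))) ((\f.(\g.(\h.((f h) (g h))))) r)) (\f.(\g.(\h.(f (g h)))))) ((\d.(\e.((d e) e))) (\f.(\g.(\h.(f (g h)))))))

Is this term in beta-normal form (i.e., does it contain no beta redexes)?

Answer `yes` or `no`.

Term: ((((\f.(\g.(\h.(f (g h))))) ((\f.(\g.(\h.((f h) (g h))))) r)) (\f.(\g.(\h.(f (g h)))))) ((\d.(\e.((d e) e))) (\f.(\g.(\h.(f (g h)))))))
Found 3 beta redex(es).

Answer: no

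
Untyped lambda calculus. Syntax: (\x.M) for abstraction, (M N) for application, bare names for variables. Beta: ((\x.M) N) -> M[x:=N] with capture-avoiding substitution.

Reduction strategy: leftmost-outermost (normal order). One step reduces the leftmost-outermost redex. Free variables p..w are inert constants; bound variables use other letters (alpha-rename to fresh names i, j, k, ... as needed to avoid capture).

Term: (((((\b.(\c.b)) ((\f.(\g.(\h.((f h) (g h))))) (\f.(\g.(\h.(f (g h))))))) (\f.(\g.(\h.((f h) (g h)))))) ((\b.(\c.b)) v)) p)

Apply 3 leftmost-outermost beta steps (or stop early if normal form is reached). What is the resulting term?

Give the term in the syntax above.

Answer: (((\g.(\h.(((\f.(\g.(\h.(f (g h))))) h) (g h)))) ((\b.(\c.b)) v)) p)

Derivation:
Step 0: (((((\b.(\c.b)) ((\f.(\g.(\h.((f h) (g h))))) (\f.(\g.(\h.(f (g h))))))) (\f.(\g.(\h.((f h) (g h)))))) ((\b.(\c.b)) v)) p)
Step 1: ((((\c.((\f.(\g.(\h.((f h) (g h))))) (\f.(\g.(\h.(f (g h))))))) (\f.(\g.(\h.((f h) (g h)))))) ((\b.(\c.b)) v)) p)
Step 2: ((((\f.(\g.(\h.((f h) (g h))))) (\f.(\g.(\h.(f (g h)))))) ((\b.(\c.b)) v)) p)
Step 3: (((\g.(\h.(((\f.(\g.(\h.(f (g h))))) h) (g h)))) ((\b.(\c.b)) v)) p)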